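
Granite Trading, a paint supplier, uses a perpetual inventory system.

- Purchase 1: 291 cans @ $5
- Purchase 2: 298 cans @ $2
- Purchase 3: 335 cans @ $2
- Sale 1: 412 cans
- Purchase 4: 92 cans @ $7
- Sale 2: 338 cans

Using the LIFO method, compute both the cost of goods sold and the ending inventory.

COGS = $2,035; ending inventory = $1,330

Sale 1 (412) [LIFO — newest first]: 335 @ $2 + 77 @ $2 = $824
Sale 2 (338) [LIFO — newest first]: 92 @ $7 + 221 @ $2 + 25 @ $5 = $1,211
Total COGS = $824 + $1,211 = $2,035
Ending inventory: 266 @ $5 = $1,330
Check: goods available $3,365 = COGS $2,035 + ending $1,330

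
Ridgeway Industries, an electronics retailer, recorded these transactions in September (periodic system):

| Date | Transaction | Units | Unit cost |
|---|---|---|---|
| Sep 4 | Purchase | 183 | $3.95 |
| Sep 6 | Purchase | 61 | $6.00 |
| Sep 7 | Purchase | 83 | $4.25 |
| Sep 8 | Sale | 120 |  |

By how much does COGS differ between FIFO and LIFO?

FIFO COGS: 120 @ $3.95 = $474.00
LIFO COGS: 83 @ $4.25 + 37 @ $6.00 = $574.75
Difference = |$474.00 − $574.75| = $100.75

$100.75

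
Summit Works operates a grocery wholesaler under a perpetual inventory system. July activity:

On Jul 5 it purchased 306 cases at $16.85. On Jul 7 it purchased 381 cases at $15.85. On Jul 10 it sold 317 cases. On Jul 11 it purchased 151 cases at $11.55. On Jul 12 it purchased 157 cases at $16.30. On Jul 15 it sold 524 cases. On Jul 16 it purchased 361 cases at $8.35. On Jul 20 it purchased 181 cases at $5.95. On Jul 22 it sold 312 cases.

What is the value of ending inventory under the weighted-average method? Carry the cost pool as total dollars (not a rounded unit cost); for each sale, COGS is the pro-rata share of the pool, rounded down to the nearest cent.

Ending inventory = $3,552.12

After Jul 5: 306 on hand, pool $5,156.10 (≈ $16.8500 each)
After Jul 7: 687 on hand, pool $11,194.95 (≈ $16.2954 each)
Jul 10, sell 317: 317/687 × $11,194.95 → $5,165.64
After Jul 11: 521 on hand, pool $7,773.36 (≈ $14.9201 each)
After Jul 12: 678 on hand, pool $10,332.46 (≈ $15.2396 each)
Jul 15, sell 524: 524/678 × $10,332.46 → $7,985.55
After Jul 16: 515 on hand, pool $5,361.26 (≈ $10.4102 each)
After Jul 20: 696 on hand, pool $6,438.21 (≈ $9.2503 each)
Jul 22, sell 312: 312/696 × $6,438.21 → $2,886.09
Total COGS = $5,165.64 + $7,985.55 + $2,886.09 = $16,037.28
Ending inventory (cost pool remaining) = $3,552.12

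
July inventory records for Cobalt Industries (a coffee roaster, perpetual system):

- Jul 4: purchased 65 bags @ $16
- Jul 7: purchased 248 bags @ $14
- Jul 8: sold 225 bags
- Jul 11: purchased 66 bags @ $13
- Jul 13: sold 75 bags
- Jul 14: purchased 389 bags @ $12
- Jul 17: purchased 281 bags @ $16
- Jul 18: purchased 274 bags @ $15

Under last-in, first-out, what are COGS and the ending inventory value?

COGS = $4,134; ending inventory = $14,510

Jul 8, 225 sold [LIFO — newest first]: 225 @ $14 = $3,150
Jul 13, 75 sold [LIFO — newest first]: 66 @ $13 + 9 @ $14 = $984
Total COGS = $3,150 + $984 = $4,134
Ending inventory: 65 @ $16 + 14 @ $14 + 389 @ $12 + 281 @ $16 + 274 @ $15 = $14,510
Check: goods available $18,644 = COGS $4,134 + ending $14,510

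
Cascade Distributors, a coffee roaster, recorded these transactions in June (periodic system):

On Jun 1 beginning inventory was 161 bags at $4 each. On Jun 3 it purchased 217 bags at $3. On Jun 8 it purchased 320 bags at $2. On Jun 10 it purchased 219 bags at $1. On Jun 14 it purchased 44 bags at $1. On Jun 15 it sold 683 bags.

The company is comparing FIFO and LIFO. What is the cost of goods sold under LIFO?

FIFO COGS: 161 @ $4 + 217 @ $3 + 305 @ $2 = $1,905
LIFO COGS: 44 @ $1 + 219 @ $1 + 320 @ $2 + 100 @ $3 = $1,203

COGS = $1,203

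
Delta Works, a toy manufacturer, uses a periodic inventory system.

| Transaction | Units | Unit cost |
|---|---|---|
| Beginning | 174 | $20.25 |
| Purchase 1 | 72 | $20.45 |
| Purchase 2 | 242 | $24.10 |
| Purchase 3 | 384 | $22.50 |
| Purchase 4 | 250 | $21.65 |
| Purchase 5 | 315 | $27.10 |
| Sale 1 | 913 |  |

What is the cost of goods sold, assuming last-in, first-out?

Sale 1 (913) [LIFO — newest first]: 315 @ $27.10 + 250 @ $21.65 + 348 @ $22.50 = $21,779.00
Ending inventory: 174 @ $20.25 + 72 @ $20.45 + 242 @ $24.10 + 36 @ $22.50 = $11,638.10
Check: goods available $33,417.10 = COGS $21,779.00 + ending $11,638.10

COGS = $21,779.00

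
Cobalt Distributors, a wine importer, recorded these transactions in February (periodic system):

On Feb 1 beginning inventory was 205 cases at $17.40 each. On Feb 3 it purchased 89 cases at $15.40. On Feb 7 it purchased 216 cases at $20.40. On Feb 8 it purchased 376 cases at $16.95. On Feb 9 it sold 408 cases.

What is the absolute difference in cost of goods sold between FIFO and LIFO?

FIFO COGS: 205 @ $17.40 + 89 @ $15.40 + 114 @ $20.40 = $7,263.20
LIFO COGS: 376 @ $16.95 + 32 @ $20.40 = $7,026.00
Difference = |$7,263.20 − $7,026.00| = $237.20

$237.20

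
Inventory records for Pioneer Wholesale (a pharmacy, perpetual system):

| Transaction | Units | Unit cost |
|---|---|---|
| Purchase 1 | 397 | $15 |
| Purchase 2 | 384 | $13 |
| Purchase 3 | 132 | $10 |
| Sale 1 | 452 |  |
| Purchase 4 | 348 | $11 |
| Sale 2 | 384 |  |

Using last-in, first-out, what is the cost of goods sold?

Sale 1 (452) [LIFO — newest first]: 132 @ $10 + 320 @ $13 = $5,480
Sale 2 (384) [LIFO — newest first]: 348 @ $11 + 36 @ $13 = $4,296
Total COGS = $5,480 + $4,296 = $9,776
Ending inventory: 397 @ $15 + 28 @ $13 = $6,319
Check: goods available $16,095 = COGS $9,776 + ending $6,319

COGS = $9,776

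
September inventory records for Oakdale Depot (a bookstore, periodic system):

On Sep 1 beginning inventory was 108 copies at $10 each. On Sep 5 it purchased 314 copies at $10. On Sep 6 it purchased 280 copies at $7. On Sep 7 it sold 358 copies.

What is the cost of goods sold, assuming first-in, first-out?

Sep 7, 358 sold [FIFO — oldest first]: 108 @ $10 + 250 @ $10 = $3,580
Ending inventory: 64 @ $10 + 280 @ $7 = $2,600
Check: goods available $6,180 = COGS $3,580 + ending $2,600

COGS = $3,580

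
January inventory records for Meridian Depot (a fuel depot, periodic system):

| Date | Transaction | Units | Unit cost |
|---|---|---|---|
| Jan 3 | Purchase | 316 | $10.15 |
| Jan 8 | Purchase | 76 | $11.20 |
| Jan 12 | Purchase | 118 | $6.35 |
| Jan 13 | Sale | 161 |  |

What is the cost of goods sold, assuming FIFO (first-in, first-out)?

COGS = $1,634.15

Jan 13, 161 sold [FIFO — oldest first]: 161 @ $10.15 = $1,634.15
Ending inventory: 155 @ $10.15 + 76 @ $11.20 + 118 @ $6.35 = $3,173.75
Check: goods available $4,807.90 = COGS $1,634.15 + ending $3,173.75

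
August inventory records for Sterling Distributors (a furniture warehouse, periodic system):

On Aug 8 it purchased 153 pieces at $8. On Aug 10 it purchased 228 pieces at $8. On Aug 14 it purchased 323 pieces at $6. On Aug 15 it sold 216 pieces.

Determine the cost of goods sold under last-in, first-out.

Aug 15, 216 sold [LIFO — newest first]: 216 @ $6 = $1,296
Ending inventory: 153 @ $8 + 228 @ $8 + 107 @ $6 = $3,690

COGS = $1,296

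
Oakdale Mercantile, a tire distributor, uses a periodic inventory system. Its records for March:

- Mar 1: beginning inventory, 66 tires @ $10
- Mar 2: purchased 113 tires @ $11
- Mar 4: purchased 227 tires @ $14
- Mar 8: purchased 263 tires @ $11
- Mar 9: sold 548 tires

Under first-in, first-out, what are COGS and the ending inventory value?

COGS = $6,643; ending inventory = $1,331

Mar 9, 548 sold [FIFO — oldest first]: 66 @ $10 + 113 @ $11 + 227 @ $14 + 142 @ $11 = $6,643
Ending inventory: 121 @ $11 = $1,331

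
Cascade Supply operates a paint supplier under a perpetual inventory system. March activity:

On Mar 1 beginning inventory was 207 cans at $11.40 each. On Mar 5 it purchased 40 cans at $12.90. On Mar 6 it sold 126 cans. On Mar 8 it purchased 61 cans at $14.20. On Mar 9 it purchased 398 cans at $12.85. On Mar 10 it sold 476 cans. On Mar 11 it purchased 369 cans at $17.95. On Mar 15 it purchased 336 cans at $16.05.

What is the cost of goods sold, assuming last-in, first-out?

COGS = $7,670.70

Mar 6, 126 sold [LIFO — newest first]: 40 @ $12.90 + 86 @ $11.40 = $1,496.40
Mar 10, 476 sold [LIFO — newest first]: 398 @ $12.85 + 61 @ $14.20 + 17 @ $11.40 = $6,174.30
Total COGS = $1,496.40 + $6,174.30 = $7,670.70
Ending inventory: 104 @ $11.40 + 369 @ $17.95 + 336 @ $16.05 = $13,201.95
Check: goods available $20,872.65 = COGS $7,670.70 + ending $13,201.95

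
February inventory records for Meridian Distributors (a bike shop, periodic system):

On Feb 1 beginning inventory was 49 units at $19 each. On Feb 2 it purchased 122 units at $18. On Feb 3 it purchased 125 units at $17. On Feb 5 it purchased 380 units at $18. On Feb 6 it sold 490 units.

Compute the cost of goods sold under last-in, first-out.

Feb 6, 490 sold [LIFO — newest first]: 380 @ $18 + 110 @ $17 = $8,710
Ending inventory: 49 @ $19 + 122 @ $18 + 15 @ $17 = $3,382

COGS = $8,710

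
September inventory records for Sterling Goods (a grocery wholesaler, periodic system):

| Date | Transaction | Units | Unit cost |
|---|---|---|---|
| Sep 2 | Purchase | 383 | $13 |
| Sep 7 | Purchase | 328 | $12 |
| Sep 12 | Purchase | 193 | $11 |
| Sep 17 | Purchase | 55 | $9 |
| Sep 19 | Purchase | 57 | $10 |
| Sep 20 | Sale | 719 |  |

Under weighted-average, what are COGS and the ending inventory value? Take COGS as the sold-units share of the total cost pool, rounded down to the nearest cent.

COGS = $8,565.01; ending inventory = $3,537.99

Sep 20, sell 719: 719/1016 × $12,103.00 → $8,565.01
Ending inventory (cost pool remaining) = $3,537.99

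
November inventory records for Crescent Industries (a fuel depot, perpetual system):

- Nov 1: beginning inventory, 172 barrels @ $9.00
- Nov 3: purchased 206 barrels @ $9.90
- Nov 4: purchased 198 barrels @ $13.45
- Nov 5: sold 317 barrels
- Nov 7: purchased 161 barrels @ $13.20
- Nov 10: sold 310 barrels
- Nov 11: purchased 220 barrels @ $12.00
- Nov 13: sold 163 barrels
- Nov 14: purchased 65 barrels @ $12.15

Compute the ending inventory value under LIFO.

Nov 5, 317 sold [LIFO — newest first]: 198 @ $13.45 + 119 @ $9.90 = $3,841.20
Nov 10, 310 sold [LIFO — newest first]: 161 @ $13.20 + 87 @ $9.90 + 62 @ $9.00 = $3,544.50
Nov 13, 163 sold [LIFO — newest first]: 163 @ $12.00 = $1,956.00
Total COGS = $3,841.20 + $3,544.50 + $1,956.00 = $9,341.70
Ending inventory: 110 @ $9.00 + 57 @ $12.00 + 65 @ $12.15 = $2,463.75

Ending inventory = $2,463.75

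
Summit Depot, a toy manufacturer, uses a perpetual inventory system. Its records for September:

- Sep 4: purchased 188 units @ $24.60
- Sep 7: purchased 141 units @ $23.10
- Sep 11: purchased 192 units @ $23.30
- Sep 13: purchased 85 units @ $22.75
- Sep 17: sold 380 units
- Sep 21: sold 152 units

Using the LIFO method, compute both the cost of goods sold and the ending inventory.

COGS = $12,468.85; ending inventory = $1,820.40

Sep 17, 380 sold [LIFO — newest first]: 85 @ $22.75 + 192 @ $23.30 + 103 @ $23.10 = $8,786.65
Sep 21, 152 sold [LIFO — newest first]: 38 @ $23.10 + 114 @ $24.60 = $3,682.20
Total COGS = $8,786.65 + $3,682.20 = $12,468.85
Ending inventory: 74 @ $24.60 = $1,820.40
Check: goods available $14,289.25 = COGS $12,468.85 + ending $1,820.40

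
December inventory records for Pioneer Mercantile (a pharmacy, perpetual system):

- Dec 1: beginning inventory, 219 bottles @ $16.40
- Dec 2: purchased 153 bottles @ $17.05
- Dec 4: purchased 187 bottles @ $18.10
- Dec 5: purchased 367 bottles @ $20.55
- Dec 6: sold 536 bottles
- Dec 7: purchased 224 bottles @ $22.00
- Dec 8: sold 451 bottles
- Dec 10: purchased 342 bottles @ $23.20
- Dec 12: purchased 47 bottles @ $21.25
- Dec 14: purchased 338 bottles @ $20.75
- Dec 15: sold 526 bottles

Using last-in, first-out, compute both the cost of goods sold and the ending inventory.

COGS = $30,665.05; ending inventory = $7,336.40

Dec 6, 536 sold [LIFO — newest first]: 367 @ $20.55 + 169 @ $18.10 = $10,600.75
Dec 8, 451 sold [LIFO — newest first]: 224 @ $22.00 + 18 @ $18.10 + 153 @ $17.05 + 56 @ $16.40 = $8,780.85
Dec 15, 526 sold [LIFO — newest first]: 338 @ $20.75 + 47 @ $21.25 + 141 @ $23.20 = $11,283.45
Total COGS = $10,600.75 + $8,780.85 + $11,283.45 = $30,665.05
Ending inventory: 163 @ $16.40 + 201 @ $23.20 = $7,336.40
Check: goods available $38,001.45 = COGS $30,665.05 + ending $7,336.40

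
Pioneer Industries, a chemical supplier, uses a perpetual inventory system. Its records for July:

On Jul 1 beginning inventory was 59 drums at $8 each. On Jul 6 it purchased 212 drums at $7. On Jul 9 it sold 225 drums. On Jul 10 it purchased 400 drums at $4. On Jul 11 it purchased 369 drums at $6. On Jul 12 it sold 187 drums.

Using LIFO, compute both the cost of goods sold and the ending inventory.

Jul 9, 225 sold [LIFO — newest first]: 212 @ $7 + 13 @ $8 = $1,588
Jul 12, 187 sold [LIFO — newest first]: 187 @ $6 = $1,122
Total COGS = $1,588 + $1,122 = $2,710
Ending inventory: 46 @ $8 + 400 @ $4 + 182 @ $6 = $3,060

COGS = $2,710; ending inventory = $3,060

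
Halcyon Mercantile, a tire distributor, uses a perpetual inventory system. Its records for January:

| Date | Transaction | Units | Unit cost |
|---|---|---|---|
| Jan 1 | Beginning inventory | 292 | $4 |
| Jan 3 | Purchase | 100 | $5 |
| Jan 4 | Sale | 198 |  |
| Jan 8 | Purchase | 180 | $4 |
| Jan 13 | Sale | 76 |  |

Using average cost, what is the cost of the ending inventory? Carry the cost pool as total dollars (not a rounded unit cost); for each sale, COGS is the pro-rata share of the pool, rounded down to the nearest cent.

After Jan 1: 292 on hand, pool $1,168.00 (≈ $4.0000 each)
After Jan 3: 392 on hand, pool $1,668.00 (≈ $4.2551 each)
Jan 4, sell 198: 198/392 × $1,668.00 → $842.51
After Jan 8: 374 on hand, pool $1,545.49 (≈ $4.1323 each)
Jan 13, sell 76: 76/374 × $1,545.49 → $314.05
Total COGS = $842.51 + $314.05 = $1,156.56
Ending inventory (cost pool remaining) = $1,231.44
Check: goods available $2,388.00 = COGS $1,156.56 + ending $1,231.44

Ending inventory = $1,231.44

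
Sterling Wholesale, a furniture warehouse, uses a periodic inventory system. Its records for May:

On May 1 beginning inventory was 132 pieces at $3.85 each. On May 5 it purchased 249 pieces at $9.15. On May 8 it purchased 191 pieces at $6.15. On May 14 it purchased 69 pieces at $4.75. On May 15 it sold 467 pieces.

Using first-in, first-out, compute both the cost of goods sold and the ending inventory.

COGS = $3,315.45; ending inventory = $973.50

May 15, 467 sold [FIFO — oldest first]: 132 @ $3.85 + 249 @ $9.15 + 86 @ $6.15 = $3,315.45
Ending inventory: 105 @ $6.15 + 69 @ $4.75 = $973.50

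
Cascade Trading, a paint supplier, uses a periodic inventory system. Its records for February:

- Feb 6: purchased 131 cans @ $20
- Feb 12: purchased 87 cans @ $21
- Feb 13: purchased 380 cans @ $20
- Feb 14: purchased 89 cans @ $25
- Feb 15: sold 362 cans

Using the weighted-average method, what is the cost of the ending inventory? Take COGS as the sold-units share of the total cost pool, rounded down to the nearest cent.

Ending inventory = $6,751.68

Feb 15, sell 362: 362/687 × $14,272.00 → $7,520.32
Ending inventory (cost pool remaining) = $6,751.68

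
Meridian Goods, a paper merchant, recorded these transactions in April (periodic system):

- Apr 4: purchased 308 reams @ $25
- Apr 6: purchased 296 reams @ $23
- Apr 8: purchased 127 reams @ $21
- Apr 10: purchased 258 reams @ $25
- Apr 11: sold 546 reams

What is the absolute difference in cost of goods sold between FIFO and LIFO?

$354

FIFO COGS: 308 @ $25 + 238 @ $23 = $13,174
LIFO COGS: 258 @ $25 + 127 @ $21 + 161 @ $23 = $12,820
Difference = |$13,174 − $12,820| = $354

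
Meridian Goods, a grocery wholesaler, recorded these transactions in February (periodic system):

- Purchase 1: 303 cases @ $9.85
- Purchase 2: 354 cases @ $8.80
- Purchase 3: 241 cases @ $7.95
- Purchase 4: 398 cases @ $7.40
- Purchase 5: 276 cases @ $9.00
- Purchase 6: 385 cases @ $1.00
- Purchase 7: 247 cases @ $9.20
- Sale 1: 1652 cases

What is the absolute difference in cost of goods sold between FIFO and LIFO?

$2,598.35

FIFO COGS: 303 @ $9.85 + 354 @ $8.80 + 241 @ $7.95 + 398 @ $7.40 + 276 @ $9.00 + 80 @ $1.00 = $13,524.90
LIFO COGS: 247 @ $9.20 + 385 @ $1.00 + 276 @ $9.00 + 398 @ $7.40 + 241 @ $7.95 + 105 @ $8.80 = $10,926.55
Difference = |$13,524.90 − $10,926.55| = $2,598.35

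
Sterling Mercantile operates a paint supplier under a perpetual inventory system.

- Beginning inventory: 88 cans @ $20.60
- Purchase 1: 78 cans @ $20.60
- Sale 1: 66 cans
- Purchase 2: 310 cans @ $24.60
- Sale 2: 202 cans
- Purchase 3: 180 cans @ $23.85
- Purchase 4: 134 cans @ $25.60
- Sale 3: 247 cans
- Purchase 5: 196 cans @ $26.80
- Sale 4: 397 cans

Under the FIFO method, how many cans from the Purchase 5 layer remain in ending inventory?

Sale 1 (66) [FIFO — oldest first]: 66 @ $20.60 = $1,359.60
Sale 2 (202) [FIFO — oldest first]: 22 @ $20.60 + 78 @ $20.60 + 102 @ $24.60 = $4,569.20
Sale 3 (247) [FIFO — oldest first]: 208 @ $24.60 + 39 @ $23.85 = $6,046.95
Sale 4 (397) [FIFO — oldest first]: 141 @ $23.85 + 134 @ $25.60 + 122 @ $26.80 = $10,062.85
Total COGS = $1,359.60 + $4,569.20 + $6,046.95 + $10,062.85 = $22,038.60
Ending inventory: 74 @ $26.80 = $1,983.20
Check: goods available $24,021.80 = COGS $22,038.60 + ending $1,983.20

74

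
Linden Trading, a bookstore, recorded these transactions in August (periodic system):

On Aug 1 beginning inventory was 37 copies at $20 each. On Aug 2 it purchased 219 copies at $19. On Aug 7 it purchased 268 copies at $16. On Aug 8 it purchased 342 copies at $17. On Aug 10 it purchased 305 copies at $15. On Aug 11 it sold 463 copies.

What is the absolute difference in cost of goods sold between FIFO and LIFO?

FIFO COGS: 37 @ $20 + 219 @ $19 + 207 @ $16 = $8,213
LIFO COGS: 305 @ $15 + 158 @ $17 = $7,261
Difference = |$8,213 − $7,261| = $952

$952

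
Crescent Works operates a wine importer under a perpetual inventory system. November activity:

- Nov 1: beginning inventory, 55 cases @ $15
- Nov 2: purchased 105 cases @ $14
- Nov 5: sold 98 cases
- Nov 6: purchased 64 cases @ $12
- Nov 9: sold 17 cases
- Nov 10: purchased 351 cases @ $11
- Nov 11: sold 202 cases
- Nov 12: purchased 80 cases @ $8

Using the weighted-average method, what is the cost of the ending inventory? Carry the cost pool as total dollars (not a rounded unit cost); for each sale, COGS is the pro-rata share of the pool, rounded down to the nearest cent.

After Nov 1: 55 on hand, pool $825.00 (≈ $15.0000 each)
After Nov 2: 160 on hand, pool $2,295.00 (≈ $14.3438 each)
Nov 5, sell 98: 98/160 × $2,295.00 → $1,405.68
After Nov 6: 126 on hand, pool $1,657.32 (≈ $13.1533 each)
Nov 9, sell 17: 17/126 × $1,657.32 → $223.60
After Nov 10: 460 on hand, pool $5,294.72 (≈ $11.5103 each)
Nov 11, sell 202: 202/460 × $5,294.72 → $2,325.07
After Nov 12: 338 on hand, pool $3,609.65 (≈ $10.6794 each)
Total COGS = $1,405.68 + $223.60 + $2,325.07 = $3,954.35
Ending inventory (cost pool remaining) = $3,609.65

Ending inventory = $3,609.65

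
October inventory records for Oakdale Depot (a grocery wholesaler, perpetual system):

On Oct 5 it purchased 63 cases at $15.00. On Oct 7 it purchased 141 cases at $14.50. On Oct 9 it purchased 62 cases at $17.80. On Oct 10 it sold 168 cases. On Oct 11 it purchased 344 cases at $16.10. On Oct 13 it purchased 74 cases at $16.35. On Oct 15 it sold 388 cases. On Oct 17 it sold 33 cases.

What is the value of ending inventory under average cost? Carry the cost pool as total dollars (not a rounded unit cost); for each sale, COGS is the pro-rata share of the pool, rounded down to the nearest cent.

After Oct 5: 63 on hand, pool $945.00 (≈ $15.0000 each)
After Oct 7: 204 on hand, pool $2,989.50 (≈ $14.6544 each)
After Oct 9: 266 on hand, pool $4,093.10 (≈ $15.3876 each)
Oct 10, sell 168: 168/266 × $4,093.10 → $2,585.11
After Oct 11: 442 on hand, pool $7,046.39 (≈ $15.9421 each)
After Oct 13: 516 on hand, pool $8,256.29 (≈ $16.0006 each)
Oct 15, sell 388: 388/516 × $8,256.29 → $6,208.21
Oct 17, sell 33: 33/128 × $2,048.08 → $528.02
Total COGS = $2,585.11 + $6,208.21 + $528.02 = $9,321.34
Ending inventory (cost pool remaining) = $1,520.06
Check: goods available $10,841.40 = COGS $9,321.34 + ending $1,520.06

Ending inventory = $1,520.06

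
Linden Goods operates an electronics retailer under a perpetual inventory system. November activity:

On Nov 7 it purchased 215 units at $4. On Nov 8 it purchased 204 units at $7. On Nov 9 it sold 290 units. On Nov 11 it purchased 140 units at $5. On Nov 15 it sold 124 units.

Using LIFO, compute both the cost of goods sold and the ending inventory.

Nov 9, 290 sold [LIFO — newest first]: 204 @ $7 + 86 @ $4 = $1,772
Nov 15, 124 sold [LIFO — newest first]: 124 @ $5 = $620
Total COGS = $1,772 + $620 = $2,392
Ending inventory: 129 @ $4 + 16 @ $5 = $596

COGS = $2,392; ending inventory = $596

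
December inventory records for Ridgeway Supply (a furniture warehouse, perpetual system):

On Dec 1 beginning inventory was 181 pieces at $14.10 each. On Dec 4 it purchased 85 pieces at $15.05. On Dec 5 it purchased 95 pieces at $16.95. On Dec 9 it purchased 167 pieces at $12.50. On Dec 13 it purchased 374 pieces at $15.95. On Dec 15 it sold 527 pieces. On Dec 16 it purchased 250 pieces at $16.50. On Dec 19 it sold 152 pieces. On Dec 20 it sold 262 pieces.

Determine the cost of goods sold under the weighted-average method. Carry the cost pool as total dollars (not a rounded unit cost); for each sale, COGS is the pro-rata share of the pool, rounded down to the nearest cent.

After Dec 1: 181 on hand, pool $2,552.10 (≈ $14.1000 each)
After Dec 4: 266 on hand, pool $3,831.35 (≈ $14.4036 each)
After Dec 5: 361 on hand, pool $5,441.60 (≈ $15.0737 each)
After Dec 9: 528 on hand, pool $7,529.10 (≈ $14.2597 each)
After Dec 13: 902 on hand, pool $13,494.40 (≈ $14.9605 each)
Dec 15, sell 527: 527/902 × $13,494.40 → $7,884.20
After Dec 16: 625 on hand, pool $9,735.20 (≈ $15.5763 each)
Dec 19, sell 152: 152/625 × $9,735.20 → $2,367.60
Dec 20, sell 262: 262/473 × $7,367.60 → $4,080.99
Total COGS = $7,884.20 + $2,367.60 + $4,080.99 = $14,332.79
Ending inventory (cost pool remaining) = $3,286.61

COGS = $14,332.79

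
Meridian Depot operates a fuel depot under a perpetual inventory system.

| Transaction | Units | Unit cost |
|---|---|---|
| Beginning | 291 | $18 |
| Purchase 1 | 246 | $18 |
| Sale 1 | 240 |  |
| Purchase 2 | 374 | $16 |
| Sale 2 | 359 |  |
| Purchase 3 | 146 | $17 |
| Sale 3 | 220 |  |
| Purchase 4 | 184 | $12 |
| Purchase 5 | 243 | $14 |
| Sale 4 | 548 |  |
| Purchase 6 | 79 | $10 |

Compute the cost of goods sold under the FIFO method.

COGS = $22,104

Sale 1 (240) [FIFO — oldest first]: 240 @ $18 = $4,320
Sale 2 (359) [FIFO — oldest first]: 51 @ $18 + 246 @ $18 + 62 @ $16 = $6,338
Sale 3 (220) [FIFO — oldest first]: 220 @ $16 = $3,520
Sale 4 (548) [FIFO — oldest first]: 92 @ $16 + 146 @ $17 + 184 @ $12 + 126 @ $14 = $7,926
Total COGS = $4,320 + $6,338 + $3,520 + $7,926 = $22,104
Ending inventory: 117 @ $14 + 79 @ $10 = $2,428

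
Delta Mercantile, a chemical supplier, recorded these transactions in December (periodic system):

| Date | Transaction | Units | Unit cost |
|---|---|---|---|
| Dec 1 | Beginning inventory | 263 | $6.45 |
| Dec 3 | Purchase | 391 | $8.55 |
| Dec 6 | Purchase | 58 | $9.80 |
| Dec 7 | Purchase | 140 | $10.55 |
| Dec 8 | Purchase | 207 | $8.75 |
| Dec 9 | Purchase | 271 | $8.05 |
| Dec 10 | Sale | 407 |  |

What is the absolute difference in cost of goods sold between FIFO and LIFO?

$444.00

FIFO COGS: 263 @ $6.45 + 144 @ $8.55 = $2,927.55
LIFO COGS: 271 @ $8.05 + 136 @ $8.75 = $3,371.55
Difference = |$2,927.55 − $3,371.55| = $444.00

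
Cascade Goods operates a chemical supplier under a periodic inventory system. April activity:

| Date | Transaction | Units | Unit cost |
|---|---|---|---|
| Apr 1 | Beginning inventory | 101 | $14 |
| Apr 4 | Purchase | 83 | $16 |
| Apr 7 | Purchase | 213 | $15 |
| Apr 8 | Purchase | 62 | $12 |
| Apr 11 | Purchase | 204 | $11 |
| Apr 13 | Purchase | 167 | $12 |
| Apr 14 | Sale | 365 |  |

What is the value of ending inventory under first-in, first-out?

Apr 14, 365 sold [FIFO — oldest first]: 101 @ $14 + 83 @ $16 + 181 @ $15 = $5,457
Ending inventory: 32 @ $15 + 62 @ $12 + 204 @ $11 + 167 @ $12 = $5,472
Check: goods available $10,929 = COGS $5,457 + ending $5,472

Ending inventory = $5,472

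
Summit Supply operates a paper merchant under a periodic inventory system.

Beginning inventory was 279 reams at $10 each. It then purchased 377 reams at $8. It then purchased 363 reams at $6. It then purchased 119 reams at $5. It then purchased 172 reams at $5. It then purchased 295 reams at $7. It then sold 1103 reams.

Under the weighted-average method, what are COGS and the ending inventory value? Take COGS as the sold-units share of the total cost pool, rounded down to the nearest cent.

Sale 1, sell 1103: 1103/1605 × $11,504.00 → $7,905.86
Ending inventory (cost pool remaining) = $3,598.14

COGS = $7,905.86; ending inventory = $3,598.14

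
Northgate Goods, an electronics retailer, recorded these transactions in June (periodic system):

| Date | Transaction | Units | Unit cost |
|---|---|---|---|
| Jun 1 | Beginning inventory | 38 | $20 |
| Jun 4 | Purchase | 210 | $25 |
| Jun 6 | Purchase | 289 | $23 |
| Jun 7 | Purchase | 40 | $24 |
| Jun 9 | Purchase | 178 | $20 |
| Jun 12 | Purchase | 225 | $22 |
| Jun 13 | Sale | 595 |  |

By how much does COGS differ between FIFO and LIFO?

$1,011

FIFO COGS: 38 @ $20 + 210 @ $25 + 289 @ $23 + 40 @ $24 + 18 @ $20 = $13,977
LIFO COGS: 225 @ $22 + 178 @ $20 + 40 @ $24 + 152 @ $23 = $12,966
Difference = |$13,977 − $12,966| = $1,011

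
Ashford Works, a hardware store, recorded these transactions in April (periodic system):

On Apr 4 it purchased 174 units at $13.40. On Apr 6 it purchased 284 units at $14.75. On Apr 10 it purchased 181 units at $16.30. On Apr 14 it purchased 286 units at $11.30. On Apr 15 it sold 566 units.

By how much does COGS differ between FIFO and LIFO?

$638.65

FIFO COGS: 174 @ $13.40 + 284 @ $14.75 + 108 @ $16.30 = $8,281.00
LIFO COGS: 286 @ $11.30 + 181 @ $16.30 + 99 @ $14.75 = $7,642.35
Difference = |$8,281.00 − $7,642.35| = $638.65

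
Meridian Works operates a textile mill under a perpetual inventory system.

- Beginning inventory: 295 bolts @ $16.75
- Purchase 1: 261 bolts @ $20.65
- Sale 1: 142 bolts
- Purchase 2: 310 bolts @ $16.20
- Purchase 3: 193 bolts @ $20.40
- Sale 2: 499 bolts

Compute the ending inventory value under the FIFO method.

Sale 1 (142) [FIFO — oldest first]: 142 @ $16.75 = $2,378.50
Sale 2 (499) [FIFO — oldest first]: 153 @ $16.75 + 261 @ $20.65 + 85 @ $16.20 = $9,329.40
Total COGS = $2,378.50 + $9,329.40 = $11,707.90
Ending inventory: 225 @ $16.20 + 193 @ $20.40 = $7,582.20

Ending inventory = $7,582.20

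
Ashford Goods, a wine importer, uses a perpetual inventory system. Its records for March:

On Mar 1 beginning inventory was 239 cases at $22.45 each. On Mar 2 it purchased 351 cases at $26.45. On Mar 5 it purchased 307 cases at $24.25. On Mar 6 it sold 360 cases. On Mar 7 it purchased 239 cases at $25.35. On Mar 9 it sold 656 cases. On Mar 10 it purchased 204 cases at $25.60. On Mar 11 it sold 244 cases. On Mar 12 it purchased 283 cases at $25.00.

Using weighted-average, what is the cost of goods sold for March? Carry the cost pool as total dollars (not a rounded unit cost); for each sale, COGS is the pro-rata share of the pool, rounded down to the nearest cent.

COGS = $31,349.44

After Mar 1: 239 on hand, pool $5,365.55 (≈ $22.4500 each)
After Mar 2: 590 on hand, pool $14,649.50 (≈ $24.8297 each)
After Mar 5: 897 on hand, pool $22,094.25 (≈ $24.6313 each)
Mar 6, sell 360: 360/897 × $22,094.25 → $8,867.25
After Mar 7: 776 on hand, pool $19,285.65 (≈ $24.8526 each)
Mar 9, sell 656: 656/776 × $19,285.65 → $16,303.33
After Mar 10: 324 on hand, pool $8,204.72 (≈ $25.3232 each)
Mar 11, sell 244: 244/324 × $8,204.72 → $6,178.86
After Mar 12: 363 on hand, pool $9,100.86 (≈ $25.0712 each)
Total COGS = $8,867.25 + $16,303.33 + $6,178.86 = $31,349.44
Ending inventory (cost pool remaining) = $9,100.86
Check: goods available $40,450.30 = COGS $31,349.44 + ending $9,100.86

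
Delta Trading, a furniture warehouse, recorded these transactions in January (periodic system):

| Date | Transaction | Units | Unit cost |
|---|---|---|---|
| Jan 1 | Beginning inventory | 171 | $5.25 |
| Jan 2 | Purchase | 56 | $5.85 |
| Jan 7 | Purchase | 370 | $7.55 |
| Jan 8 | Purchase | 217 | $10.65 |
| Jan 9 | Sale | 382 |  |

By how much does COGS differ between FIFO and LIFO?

FIFO COGS: 171 @ $5.25 + 56 @ $5.85 + 155 @ $7.55 = $2,395.60
LIFO COGS: 217 @ $10.65 + 165 @ $7.55 = $3,556.80
Difference = |$2,395.60 − $3,556.80| = $1,161.20

$1,161.20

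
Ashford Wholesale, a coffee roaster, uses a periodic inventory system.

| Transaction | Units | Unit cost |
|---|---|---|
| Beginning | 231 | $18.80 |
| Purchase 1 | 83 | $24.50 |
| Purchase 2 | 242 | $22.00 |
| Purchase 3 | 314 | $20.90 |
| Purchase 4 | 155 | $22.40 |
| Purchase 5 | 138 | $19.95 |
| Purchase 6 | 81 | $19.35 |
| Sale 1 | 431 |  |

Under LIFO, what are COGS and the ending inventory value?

Sale 1 (431) [LIFO — newest first]: 81 @ $19.35 + 138 @ $19.95 + 155 @ $22.40 + 57 @ $20.90 = $8,983.75
Ending inventory: 231 @ $18.80 + 83 @ $24.50 + 242 @ $22.00 + 257 @ $20.90 = $17,071.60
Check: goods available $26,055.35 = COGS $8,983.75 + ending $17,071.60

COGS = $8,983.75; ending inventory = $17,071.60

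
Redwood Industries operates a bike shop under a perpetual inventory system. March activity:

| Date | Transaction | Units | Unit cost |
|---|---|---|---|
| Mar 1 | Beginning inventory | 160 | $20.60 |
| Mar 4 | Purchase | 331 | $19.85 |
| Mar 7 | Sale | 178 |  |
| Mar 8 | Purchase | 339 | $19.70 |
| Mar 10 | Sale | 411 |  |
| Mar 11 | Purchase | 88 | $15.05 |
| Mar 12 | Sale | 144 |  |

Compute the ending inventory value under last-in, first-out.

Mar 7, 178 sold [LIFO — newest first]: 178 @ $19.85 = $3,533.30
Mar 10, 411 sold [LIFO — newest first]: 339 @ $19.70 + 72 @ $19.85 = $8,107.50
Mar 12, 144 sold [LIFO — newest first]: 88 @ $15.05 + 56 @ $19.85 = $2,436.00
Total COGS = $3,533.30 + $8,107.50 + $2,436.00 = $14,076.80
Ending inventory: 160 @ $20.60 + 25 @ $19.85 = $3,792.25
Check: goods available $17,869.05 = COGS $14,076.80 + ending $3,792.25

Ending inventory = $3,792.25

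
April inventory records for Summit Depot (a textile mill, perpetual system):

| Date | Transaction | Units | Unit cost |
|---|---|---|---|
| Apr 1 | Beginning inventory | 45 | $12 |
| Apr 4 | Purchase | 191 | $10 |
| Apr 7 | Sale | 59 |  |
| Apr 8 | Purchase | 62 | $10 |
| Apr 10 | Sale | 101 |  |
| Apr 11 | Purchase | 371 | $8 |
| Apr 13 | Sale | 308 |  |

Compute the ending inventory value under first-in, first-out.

Ending inventory = $1,608

Apr 7, 59 sold [FIFO — oldest first]: 45 @ $12 + 14 @ $10 = $680
Apr 10, 101 sold [FIFO — oldest first]: 101 @ $10 = $1,010
Apr 13, 308 sold [FIFO — oldest first]: 76 @ $10 + 62 @ $10 + 170 @ $8 = $2,740
Total COGS = $680 + $1,010 + $2,740 = $4,430
Ending inventory: 201 @ $8 = $1,608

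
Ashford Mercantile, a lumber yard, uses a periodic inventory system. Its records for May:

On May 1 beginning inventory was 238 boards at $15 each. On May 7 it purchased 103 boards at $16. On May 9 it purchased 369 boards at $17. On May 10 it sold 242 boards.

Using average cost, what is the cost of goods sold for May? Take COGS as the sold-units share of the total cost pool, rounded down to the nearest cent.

May 10, sell 242: 242/710 × $11,491.00 → $3,916.65
Ending inventory (cost pool remaining) = $7,574.35

COGS = $3,916.65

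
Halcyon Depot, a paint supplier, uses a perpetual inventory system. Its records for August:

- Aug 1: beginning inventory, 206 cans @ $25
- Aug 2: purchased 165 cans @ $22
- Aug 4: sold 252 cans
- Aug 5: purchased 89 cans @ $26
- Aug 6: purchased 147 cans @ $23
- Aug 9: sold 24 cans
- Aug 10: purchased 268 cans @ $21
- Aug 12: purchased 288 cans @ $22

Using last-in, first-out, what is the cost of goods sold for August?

Aug 4, 252 sold [LIFO — newest first]: 165 @ $22 + 87 @ $25 = $5,805
Aug 9, 24 sold [LIFO — newest first]: 24 @ $23 = $552
Total COGS = $5,805 + $552 = $6,357
Ending inventory: 119 @ $25 + 89 @ $26 + 123 @ $23 + 268 @ $21 + 288 @ $22 = $20,082
Check: goods available $26,439 = COGS $6,357 + ending $20,082

COGS = $6,357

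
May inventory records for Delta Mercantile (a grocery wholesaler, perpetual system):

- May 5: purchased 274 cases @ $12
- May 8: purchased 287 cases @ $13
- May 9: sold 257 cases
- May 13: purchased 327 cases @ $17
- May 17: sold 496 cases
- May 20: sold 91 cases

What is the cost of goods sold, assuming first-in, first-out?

May 9, 257 sold [FIFO — oldest first]: 257 @ $12 = $3,084
May 17, 496 sold [FIFO — oldest first]: 17 @ $12 + 287 @ $13 + 192 @ $17 = $7,199
May 20, 91 sold [FIFO — oldest first]: 91 @ $17 = $1,547
Total COGS = $3,084 + $7,199 + $1,547 = $11,830
Ending inventory: 44 @ $17 = $748
Check: goods available $12,578 = COGS $11,830 + ending $748

COGS = $11,830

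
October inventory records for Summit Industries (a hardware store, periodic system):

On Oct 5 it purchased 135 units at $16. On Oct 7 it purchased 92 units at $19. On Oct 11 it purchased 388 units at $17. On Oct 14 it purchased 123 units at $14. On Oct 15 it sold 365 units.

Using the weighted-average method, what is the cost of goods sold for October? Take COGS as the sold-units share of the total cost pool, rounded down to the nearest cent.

Oct 15, sell 365: 365/738 × $12,226.00 → $6,046.73
Ending inventory (cost pool remaining) = $6,179.27
Check: goods available $12,226.00 = COGS $6,046.73 + ending $6,179.27

COGS = $6,046.73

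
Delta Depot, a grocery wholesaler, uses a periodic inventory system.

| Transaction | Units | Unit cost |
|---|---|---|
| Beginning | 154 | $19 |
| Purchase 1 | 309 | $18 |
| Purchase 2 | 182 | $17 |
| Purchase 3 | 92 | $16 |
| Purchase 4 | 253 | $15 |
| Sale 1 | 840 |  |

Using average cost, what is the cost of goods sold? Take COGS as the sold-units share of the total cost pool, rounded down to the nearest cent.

Sale 1, sell 840: 840/990 × $16,849.00 → $14,296.12
Ending inventory (cost pool remaining) = $2,552.88

COGS = $14,296.12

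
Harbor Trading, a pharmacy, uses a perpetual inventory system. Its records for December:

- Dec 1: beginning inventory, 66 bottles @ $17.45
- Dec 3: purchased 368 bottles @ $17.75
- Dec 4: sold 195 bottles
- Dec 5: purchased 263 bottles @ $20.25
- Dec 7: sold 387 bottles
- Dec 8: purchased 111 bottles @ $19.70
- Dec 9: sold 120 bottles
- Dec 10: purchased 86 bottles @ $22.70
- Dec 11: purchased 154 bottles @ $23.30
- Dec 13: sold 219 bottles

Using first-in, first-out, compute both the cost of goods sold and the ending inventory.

COGS = $17,777.45; ending inventory = $2,959.10

Dec 4, 195 sold [FIFO — oldest first]: 66 @ $17.45 + 129 @ $17.75 = $3,441.45
Dec 7, 387 sold [FIFO — oldest first]: 239 @ $17.75 + 148 @ $20.25 = $7,239.25
Dec 9, 120 sold [FIFO — oldest first]: 115 @ $20.25 + 5 @ $19.70 = $2,427.25
Dec 13, 219 sold [FIFO — oldest first]: 106 @ $19.70 + 86 @ $22.70 + 27 @ $23.30 = $4,669.50
Total COGS = $3,441.45 + $7,239.25 + $2,427.25 + $4,669.50 = $17,777.45
Ending inventory: 127 @ $23.30 = $2,959.10
Check: goods available $20,736.55 = COGS $17,777.45 + ending $2,959.10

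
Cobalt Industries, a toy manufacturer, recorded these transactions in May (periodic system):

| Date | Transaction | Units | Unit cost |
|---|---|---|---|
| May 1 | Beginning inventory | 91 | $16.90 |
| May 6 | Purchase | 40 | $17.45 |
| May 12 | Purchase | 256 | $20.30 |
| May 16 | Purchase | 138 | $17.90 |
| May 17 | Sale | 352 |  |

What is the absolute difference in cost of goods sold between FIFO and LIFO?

FIFO COGS: 91 @ $16.90 + 40 @ $17.45 + 221 @ $20.30 = $6,722.20
LIFO COGS: 138 @ $17.90 + 214 @ $20.30 = $6,814.40
Difference = |$6,722.20 − $6,814.40| = $92.20

$92.20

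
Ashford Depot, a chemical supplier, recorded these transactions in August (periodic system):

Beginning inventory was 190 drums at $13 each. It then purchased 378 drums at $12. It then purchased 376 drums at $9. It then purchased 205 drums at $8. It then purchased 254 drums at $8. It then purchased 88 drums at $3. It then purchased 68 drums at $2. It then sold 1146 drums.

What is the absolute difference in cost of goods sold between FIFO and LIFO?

FIFO COGS: 190 @ $13 + 378 @ $12 + 376 @ $9 + 202 @ $8 = $12,006
LIFO COGS: 68 @ $2 + 88 @ $3 + 254 @ $8 + 205 @ $8 + 376 @ $9 + 155 @ $12 = $9,316
Difference = |$12,006 − $9,316| = $2,690

$2,690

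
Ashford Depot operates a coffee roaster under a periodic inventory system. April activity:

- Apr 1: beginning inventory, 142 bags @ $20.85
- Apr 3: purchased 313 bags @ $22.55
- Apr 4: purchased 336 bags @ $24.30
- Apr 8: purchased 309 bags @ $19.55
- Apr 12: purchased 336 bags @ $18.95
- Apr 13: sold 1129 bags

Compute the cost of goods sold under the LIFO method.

Apr 13, 1129 sold [LIFO — newest first]: 336 @ $18.95 + 309 @ $19.55 + 336 @ $24.30 + 148 @ $22.55 = $23,910.35
Ending inventory: 142 @ $20.85 + 165 @ $22.55 = $6,681.45
Check: goods available $30,591.80 = COGS $23,910.35 + ending $6,681.45

COGS = $23,910.35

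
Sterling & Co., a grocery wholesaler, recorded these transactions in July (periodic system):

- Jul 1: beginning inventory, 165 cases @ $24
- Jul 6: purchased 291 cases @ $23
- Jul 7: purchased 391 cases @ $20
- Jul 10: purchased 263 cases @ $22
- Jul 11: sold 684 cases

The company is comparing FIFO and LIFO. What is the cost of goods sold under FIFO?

COGS = $15,213

FIFO COGS: 165 @ $24 + 291 @ $23 + 228 @ $20 = $15,213
LIFO COGS: 263 @ $22 + 391 @ $20 + 30 @ $23 = $14,296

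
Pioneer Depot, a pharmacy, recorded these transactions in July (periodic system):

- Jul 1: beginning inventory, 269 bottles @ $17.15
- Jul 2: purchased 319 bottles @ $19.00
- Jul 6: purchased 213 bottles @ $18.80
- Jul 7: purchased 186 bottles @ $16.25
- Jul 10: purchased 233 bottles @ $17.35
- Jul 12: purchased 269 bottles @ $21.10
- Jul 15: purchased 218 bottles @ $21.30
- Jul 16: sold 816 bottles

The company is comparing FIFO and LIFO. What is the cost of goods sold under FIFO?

FIFO COGS: 269 @ $17.15 + 319 @ $19.00 + 213 @ $18.80 + 15 @ $16.25 = $14,922.50
LIFO COGS: 218 @ $21.30 + 269 @ $21.10 + 233 @ $17.35 + 96 @ $16.25 = $15,921.85

COGS = $14,922.50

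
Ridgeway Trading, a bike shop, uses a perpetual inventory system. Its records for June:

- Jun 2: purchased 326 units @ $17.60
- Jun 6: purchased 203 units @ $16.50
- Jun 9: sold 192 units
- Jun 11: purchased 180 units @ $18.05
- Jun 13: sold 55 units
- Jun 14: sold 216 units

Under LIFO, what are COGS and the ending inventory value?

COGS = $8,006.50; ending inventory = $4,329.60

Jun 9, 192 sold [LIFO — newest first]: 192 @ $16.50 = $3,168.00
Jun 13, 55 sold [LIFO — newest first]: 55 @ $18.05 = $992.75
Jun 14, 216 sold [LIFO — newest first]: 125 @ $18.05 + 11 @ $16.50 + 80 @ $17.60 = $3,845.75
Total COGS = $3,168.00 + $992.75 + $3,845.75 = $8,006.50
Ending inventory: 246 @ $17.60 = $4,329.60
Check: goods available $12,336.10 = COGS $8,006.50 + ending $4,329.60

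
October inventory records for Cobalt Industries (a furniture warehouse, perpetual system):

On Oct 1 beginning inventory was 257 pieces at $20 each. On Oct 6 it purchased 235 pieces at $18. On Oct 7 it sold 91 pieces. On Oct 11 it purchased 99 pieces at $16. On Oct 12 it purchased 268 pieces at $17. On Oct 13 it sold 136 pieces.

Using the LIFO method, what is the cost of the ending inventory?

Ending inventory = $11,560

Oct 7, 91 sold [LIFO — newest first]: 91 @ $18 = $1,638
Oct 13, 136 sold [LIFO — newest first]: 136 @ $17 = $2,312
Total COGS = $1,638 + $2,312 = $3,950
Ending inventory: 257 @ $20 + 144 @ $18 + 99 @ $16 + 132 @ $17 = $11,560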